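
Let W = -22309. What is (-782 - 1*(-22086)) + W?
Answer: -1005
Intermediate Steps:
(-782 - 1*(-22086)) + W = (-782 - 1*(-22086)) - 22309 = (-782 + 22086) - 22309 = 21304 - 22309 = -1005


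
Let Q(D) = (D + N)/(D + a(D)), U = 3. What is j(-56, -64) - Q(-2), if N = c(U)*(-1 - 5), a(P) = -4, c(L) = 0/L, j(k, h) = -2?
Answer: -7/3 ≈ -2.3333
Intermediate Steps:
c(L) = 0
N = 0 (N = 0*(-1 - 5) = 0*(-6) = 0)
Q(D) = D/(-4 + D) (Q(D) = (D + 0)/(D - 4) = D/(-4 + D))
j(-56, -64) - Q(-2) = -2 - (-2)/(-4 - 2) = -2 - (-2)/(-6) = -2 - (-2)*(-1)/6 = -2 - 1*⅓ = -2 - ⅓ = -7/3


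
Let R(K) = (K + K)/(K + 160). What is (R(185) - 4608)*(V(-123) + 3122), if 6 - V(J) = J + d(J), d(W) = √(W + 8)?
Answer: -1033421378/69 + 317878*I*√115/69 ≈ -1.4977e+7 + 49404.0*I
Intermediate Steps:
d(W) = √(8 + W)
R(K) = 2*K/(160 + K) (R(K) = (2*K)/(160 + K) = 2*K/(160 + K))
V(J) = 6 - J - √(8 + J) (V(J) = 6 - (J + √(8 + J)) = 6 + (-J - √(8 + J)) = 6 - J - √(8 + J))
(R(185) - 4608)*(V(-123) + 3122) = (2*185/(160 + 185) - 4608)*((6 - 1*(-123) - √(8 - 123)) + 3122) = (2*185/345 - 4608)*((6 + 123 - √(-115)) + 3122) = (2*185*(1/345) - 4608)*((6 + 123 - I*√115) + 3122) = (74/69 - 4608)*((6 + 123 - I*√115) + 3122) = -317878*((129 - I*√115) + 3122)/69 = -317878*(3251 - I*√115)/69 = -1033421378/69 + 317878*I*√115/69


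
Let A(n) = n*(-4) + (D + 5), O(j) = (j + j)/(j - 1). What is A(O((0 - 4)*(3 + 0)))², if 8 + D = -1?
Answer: 21904/169 ≈ 129.61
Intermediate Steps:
D = -9 (D = -8 - 1 = -9)
O(j) = 2*j/(-1 + j) (O(j) = (2*j)/(-1 + j) = 2*j/(-1 + j))
A(n) = -4 - 4*n (A(n) = n*(-4) + (-9 + 5) = -4*n - 4 = -4 - 4*n)
A(O((0 - 4)*(3 + 0)))² = (-4 - 8*(0 - 4)*(3 + 0)/(-1 + (0 - 4)*(3 + 0)))² = (-4 - 8*(-4*3)/(-1 - 4*3))² = (-4 - 8*(-12)/(-1 - 12))² = (-4 - 8*(-12)/(-13))² = (-4 - 8*(-12)*(-1)/13)² = (-4 - 4*24/13)² = (-4 - 96/13)² = (-148/13)² = 21904/169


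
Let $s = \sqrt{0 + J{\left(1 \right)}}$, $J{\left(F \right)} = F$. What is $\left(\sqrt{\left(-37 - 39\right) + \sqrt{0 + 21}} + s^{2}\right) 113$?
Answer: $113 + 113 \sqrt{-76 + \sqrt{21}} \approx 113.0 + 954.95 i$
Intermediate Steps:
$s = 1$ ($s = \sqrt{0 + 1} = \sqrt{1} = 1$)
$\left(\sqrt{\left(-37 - 39\right) + \sqrt{0 + 21}} + s^{2}\right) 113 = \left(\sqrt{\left(-37 - 39\right) + \sqrt{0 + 21}} + 1^{2}\right) 113 = \left(\sqrt{-76 + \sqrt{21}} + 1\right) 113 = \left(1 + \sqrt{-76 + \sqrt{21}}\right) 113 = 113 + 113 \sqrt{-76 + \sqrt{21}}$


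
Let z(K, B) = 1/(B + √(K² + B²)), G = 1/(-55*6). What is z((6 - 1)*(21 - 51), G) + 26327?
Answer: 195477975001/7425000 + √2450250001/7425000 ≈ 26327.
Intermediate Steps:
G = -1/330 (G = 1/(-330) = -1/330 ≈ -0.0030303)
z(K, B) = 1/(B + √(B² + K²))
z((6 - 1)*(21 - 51), G) + 26327 = 1/(-1/330 + √((-1/330)² + ((6 - 1)*(21 - 51))²)) + 26327 = 1/(-1/330 + √(1/108900 + (5*(-30))²)) + 26327 = 1/(-1/330 + √(1/108900 + (-150)²)) + 26327 = 1/(-1/330 + √(1/108900 + 22500)) + 26327 = 1/(-1/330 + √(2450250001/108900)) + 26327 = 1/(-1/330 + √2450250001/330) + 26327 = 26327 + 1/(-1/330 + √2450250001/330)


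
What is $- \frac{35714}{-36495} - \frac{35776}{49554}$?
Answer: $\frac{2864978}{11163415} \approx 0.25664$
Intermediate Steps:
$- \frac{35714}{-36495} - \frac{35776}{49554} = \left(-35714\right) \left(- \frac{1}{36495}\right) - \frac{17888}{24777} = \frac{35714}{36495} - \frac{17888}{24777} = \frac{2864978}{11163415}$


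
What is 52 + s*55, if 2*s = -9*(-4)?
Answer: 1042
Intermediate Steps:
s = 18 (s = (-9*(-4))/2 = (½)*36 = 18)
52 + s*55 = 52 + 18*55 = 52 + 990 = 1042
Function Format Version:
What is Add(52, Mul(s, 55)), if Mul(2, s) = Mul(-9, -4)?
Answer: 1042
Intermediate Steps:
s = 18 (s = Mul(Rational(1, 2), Mul(-9, -4)) = Mul(Rational(1, 2), 36) = 18)
Add(52, Mul(s, 55)) = Add(52, Mul(18, 55)) = Add(52, 990) = 1042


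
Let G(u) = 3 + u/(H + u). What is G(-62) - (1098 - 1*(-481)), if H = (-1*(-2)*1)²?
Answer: -45673/29 ≈ -1574.9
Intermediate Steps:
H = 4 (H = (2*1)² = 2² = 4)
G(u) = 3 + u/(4 + u)
G(-62) - (1098 - 1*(-481)) = 4*(3 - 62)/(4 - 62) - (1098 - 1*(-481)) = 4*(-59)/(-58) - (1098 + 481) = 4*(-1/58)*(-59) - 1*1579 = 118/29 - 1579 = -45673/29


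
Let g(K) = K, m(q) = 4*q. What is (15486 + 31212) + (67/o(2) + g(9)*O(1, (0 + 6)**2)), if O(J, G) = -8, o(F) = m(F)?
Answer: 373075/8 ≈ 46634.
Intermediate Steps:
o(F) = 4*F
(15486 + 31212) + (67/o(2) + g(9)*O(1, (0 + 6)**2)) = (15486 + 31212) + (67/((4*2)) + 9*(-8)) = 46698 + (67/8 - 72) = 46698 - 509/8 = 373075/8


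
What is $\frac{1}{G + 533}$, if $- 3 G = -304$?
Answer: $\frac{3}{1903} \approx 0.0015765$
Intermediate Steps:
$G = \frac{304}{3}$ ($G = \left(- \frac{1}{3}\right) \left(-304\right) = \frac{304}{3} \approx 101.33$)
$\frac{1}{G + 533} = \frac{1}{\frac{304}{3} + 533} = \frac{1}{\frac{1903}{3}} = \frac{3}{1903}$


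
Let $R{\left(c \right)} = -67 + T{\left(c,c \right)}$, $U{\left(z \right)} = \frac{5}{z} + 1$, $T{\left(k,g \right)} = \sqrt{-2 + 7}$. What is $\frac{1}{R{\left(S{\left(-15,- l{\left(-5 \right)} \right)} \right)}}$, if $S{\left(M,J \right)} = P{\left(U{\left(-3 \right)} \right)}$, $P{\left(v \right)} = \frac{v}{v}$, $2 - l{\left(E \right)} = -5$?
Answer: $- \frac{67}{4484} - \frac{\sqrt{5}}{4484} \approx -0.015441$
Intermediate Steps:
$T{\left(k,g \right)} = \sqrt{5}$
$l{\left(E \right)} = 7$ ($l{\left(E \right)} = 2 - -5 = 2 + 5 = 7$)
$U{\left(z \right)} = 1 + \frac{5}{z}$
$P{\left(v \right)} = 1$
$S{\left(M,J \right)} = 1$
$R{\left(c \right)} = -67 + \sqrt{5}$
$\frac{1}{R{\left(S{\left(-15,- l{\left(-5 \right)} \right)} \right)}} = \frac{1}{-67 + \sqrt{5}}$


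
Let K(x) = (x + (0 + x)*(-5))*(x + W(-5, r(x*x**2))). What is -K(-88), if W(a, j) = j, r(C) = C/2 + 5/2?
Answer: 119969168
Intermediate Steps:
r(C) = 5/2 + C/2 (r(C) = C*(1/2) + 5*(1/2) = C/2 + 5/2 = 5/2 + C/2)
K(x) = -4*x*(5/2 + x + x**3/2) (K(x) = (x + (0 + x)*(-5))*(x + (5/2 + (x*x**2)/2)) = (x + x*(-5))*(x + (5/2 + x**3/2)) = (x - 5*x)*(5/2 + x + x**3/2) = (-4*x)*(5/2 + x + x**3/2) = -4*x*(5/2 + x + x**3/2))
-K(-88) = -(-2)*(-88)*(5 + (-88)**3 + 2*(-88)) = -(-2)*(-88)*(5 - 681472 - 176) = -(-2)*(-88)*(-681643) = -1*(-119969168) = 119969168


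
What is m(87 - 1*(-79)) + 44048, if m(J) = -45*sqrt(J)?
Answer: 44048 - 45*sqrt(166) ≈ 43468.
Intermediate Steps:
m(87 - 1*(-79)) + 44048 = -45*sqrt(87 - 1*(-79)) + 44048 = -45*sqrt(87 + 79) + 44048 = -45*sqrt(166) + 44048 = 44048 - 45*sqrt(166)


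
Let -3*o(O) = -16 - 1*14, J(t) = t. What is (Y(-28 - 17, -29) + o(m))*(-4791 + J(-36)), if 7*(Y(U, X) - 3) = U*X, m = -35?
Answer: -6738492/7 ≈ -9.6264e+5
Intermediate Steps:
Y(U, X) = 3 + U*X/7 (Y(U, X) = 3 + (U*X)/7 = 3 + U*X/7)
o(O) = 10 (o(O) = -(-16 - 1*14)/3 = -(-16 - 14)/3 = -⅓*(-30) = 10)
(Y(-28 - 17, -29) + o(m))*(-4791 + J(-36)) = ((3 + (⅐)*(-28 - 17)*(-29)) + 10)*(-4791 - 36) = ((3 + (⅐)*(-45)*(-29)) + 10)*(-4827) = ((3 + 1305/7) + 10)*(-4827) = (1326/7 + 10)*(-4827) = (1396/7)*(-4827) = -6738492/7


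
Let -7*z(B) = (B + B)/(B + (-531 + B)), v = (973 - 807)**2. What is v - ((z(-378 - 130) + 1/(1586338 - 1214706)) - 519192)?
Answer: 2200334629645427/4024402928 ≈ 5.4675e+5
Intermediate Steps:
v = 27556 (v = 166**2 = 27556)
z(B) = -2*B/(7*(-531 + 2*B)) (z(B) = -(B + B)/(7*(B + (-531 + B))) = -2*B/(7*(-531 + 2*B)))
v - ((z(-378 - 130) + 1/(1586338 - 1214706)) - 519192) = 27556 - ((-2*(-378 - 130)/(-3717 + 14*(-378 - 130)) + 1/(1586338 - 1214706)) - 519192) = 27556 - ((-2*(-508)/(-3717 + 14*(-508)) + 1/371632) - 519192) = 27556 - ((-2*(-508)/(-3717 - 7112) + 1/371632) - 519192) = 27556 - ((-2*(-508)/(-10829) + 1/371632) - 519192) = 27556 - ((-2*(-508)*(-1/10829) + 1/371632) - 519192) = 27556 - ((-1016/10829 + 1/371632) - 519192) = 27556 - (-377567283/4024402928 - 519192) = 27556 - 1*(-2089438182561459/4024402928) = 27556 + 2089438182561459/4024402928 = 2200334629645427/4024402928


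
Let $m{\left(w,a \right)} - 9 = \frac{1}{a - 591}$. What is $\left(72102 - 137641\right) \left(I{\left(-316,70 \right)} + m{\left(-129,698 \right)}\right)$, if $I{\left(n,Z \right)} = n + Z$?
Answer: $\frac{1661937962}{107} \approx 1.5532 \cdot 10^{7}$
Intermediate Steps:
$I{\left(n,Z \right)} = Z + n$
$m{\left(w,a \right)} = 9 + \frac{1}{-591 + a}$ ($m{\left(w,a \right)} = 9 + \frac{1}{a - 591} = 9 + \frac{1}{-591 + a}$)
$\left(72102 - 137641\right) \left(I{\left(-316,70 \right)} + m{\left(-129,698 \right)}\right) = \left(72102 - 137641\right) \left(\left(70 - 316\right) + \frac{-5318 + 9 \cdot 698}{-591 + 698}\right) = - 65539 \left(-246 + \frac{-5318 + 6282}{107}\right) = - 65539 \left(-246 + \frac{1}{107} \cdot 964\right) = - 65539 \left(-246 + \frac{964}{107}\right) = \left(-65539\right) \left(- \frac{25358}{107}\right) = \frac{1661937962}{107}$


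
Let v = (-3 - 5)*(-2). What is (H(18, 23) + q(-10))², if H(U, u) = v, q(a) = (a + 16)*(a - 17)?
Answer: 21316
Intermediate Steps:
q(a) = (-17 + a)*(16 + a) (q(a) = (16 + a)*(-17 + a) = (-17 + a)*(16 + a))
v = 16 (v = -8*(-2) = 16)
H(U, u) = 16
(H(18, 23) + q(-10))² = (16 + (-272 + (-10)² - 1*(-10)))² = (16 + (-272 + 100 + 10))² = (16 - 162)² = (-146)² = 21316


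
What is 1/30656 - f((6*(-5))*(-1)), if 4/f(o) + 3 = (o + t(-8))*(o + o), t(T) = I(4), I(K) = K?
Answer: -120587/62446272 ≈ -0.0019311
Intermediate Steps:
t(T) = 4
f(o) = 4/(-3 + 2*o*(4 + o)) (f(o) = 4/(-3 + (o + 4)*(o + o)) = 4/(-3 + (4 + o)*(2*o)) = 4/(-3 + 2*o*(4 + o)))
1/30656 - f((6*(-5))*(-1)) = 1/30656 - 4/(-3 + 2*((6*(-5))*(-1))² + 8*((6*(-5))*(-1))) = 1/30656 - 4/(-3 + 2*(-30*(-1))² + 8*(-30*(-1))) = 1/30656 - 4/(-3 + 2*30² + 8*30) = 1/30656 - 4/(-3 + 2*900 + 240) = 1/30656 - 4/(-3 + 1800 + 240) = 1/30656 - 4/2037 = -120587/62446272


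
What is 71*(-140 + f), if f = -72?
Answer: -15052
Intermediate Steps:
71*(-140 + f) = 71*(-140 - 72) = 71*(-212) = -15052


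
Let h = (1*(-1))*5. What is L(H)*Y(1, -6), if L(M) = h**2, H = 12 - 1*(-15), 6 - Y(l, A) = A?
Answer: 300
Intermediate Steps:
Y(l, A) = 6 - A
h = -5 (h = -1*5 = -5)
H = 27 (H = 12 + 15 = 27)
L(M) = 25 (L(M) = (-5)**2 = 25)
L(H)*Y(1, -6) = 25*(6 - 1*(-6)) = 25*(6 + 6) = 25*12 = 300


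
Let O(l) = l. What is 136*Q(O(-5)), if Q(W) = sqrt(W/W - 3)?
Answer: 136*I*sqrt(2) ≈ 192.33*I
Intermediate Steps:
Q(W) = I*sqrt(2) (Q(W) = sqrt(1 - 3) = sqrt(-2) = I*sqrt(2))
136*Q(O(-5)) = 136*(I*sqrt(2)) = 136*I*sqrt(2)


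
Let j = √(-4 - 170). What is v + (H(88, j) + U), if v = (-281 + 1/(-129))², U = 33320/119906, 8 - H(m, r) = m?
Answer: 78702452071720/997677873 ≈ 78886.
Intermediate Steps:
j = I*√174 (j = √(-174) = I*√174 ≈ 13.191*I)
H(m, r) = 8 - m
U = 16660/59953 (U = 33320*(1/119906) = 16660/59953 ≈ 0.27788)
v = 1314062500/16641 (v = (-281 - 1/129)² = (-36250/129)² = 1314062500/16641 ≈ 78965.)
v + (H(88, j) + U) = 1314062500/16641 + ((8 - 1*88) + 16660/59953) = 1314062500/16641 + ((8 - 88) + 16660/59953) = 1314062500/16641 + (-80 + 16660/59953) = 1314062500/16641 - 4779580/59953 = 78702452071720/997677873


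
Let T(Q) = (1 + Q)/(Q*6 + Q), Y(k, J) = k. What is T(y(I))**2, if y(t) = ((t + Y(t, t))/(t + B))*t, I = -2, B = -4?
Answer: 1/784 ≈ 0.0012755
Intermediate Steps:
y(t) = 2*t**2/(-4 + t) (y(t) = ((t + t)/(t - 4))*t = ((2*t)/(-4 + t))*t = (2*t/(-4 + t))*t = 2*t**2/(-4 + t))
T(Q) = (1 + Q)/(7*Q) (T(Q) = (1 + Q)/(6*Q + Q) = (1 + Q)/((7*Q)) = (1 + Q)*(1/(7*Q)) = (1 + Q)/(7*Q))
T(y(I))**2 = ((1 + 2*(-2)**2/(-4 - 2))/(7*((2*(-2)**2/(-4 - 2)))))**2 = ((1 + 2*4/(-6))/(7*((2*4/(-6)))))**2 = ((1 + 2*4*(-1/6))/(7*((2*4*(-1/6)))))**2 = ((1 - 4/3)/(7*(-4/3)))**2 = ((1/7)*(-3/4)*(-1/3))**2 = (1/28)**2 = 1/784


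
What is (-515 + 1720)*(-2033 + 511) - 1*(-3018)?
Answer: -1830992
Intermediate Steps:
(-515 + 1720)*(-2033 + 511) - 1*(-3018) = 1205*(-1522) + 3018 = -1834010 + 3018 = -1830992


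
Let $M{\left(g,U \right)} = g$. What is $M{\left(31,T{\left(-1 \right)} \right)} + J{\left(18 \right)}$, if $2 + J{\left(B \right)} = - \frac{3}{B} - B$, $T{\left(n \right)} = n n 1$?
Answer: $\frac{65}{6} \approx 10.833$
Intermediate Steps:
$T{\left(n \right)} = n^{2}$ ($T{\left(n \right)} = n^{2} \cdot 1 = n^{2}$)
$J{\left(B \right)} = -2 - B - \frac{3}{B}$ ($J{\left(B \right)} = -2 - \left(B + \frac{3}{B}\right) = -2 - B - \frac{3}{B}$)
$M{\left(31,T{\left(-1 \right)} \right)} + J{\left(18 \right)} = 31 - \left(20 + \frac{1}{6}\right) = 31 - \frac{121}{6} = \frac{65}{6}$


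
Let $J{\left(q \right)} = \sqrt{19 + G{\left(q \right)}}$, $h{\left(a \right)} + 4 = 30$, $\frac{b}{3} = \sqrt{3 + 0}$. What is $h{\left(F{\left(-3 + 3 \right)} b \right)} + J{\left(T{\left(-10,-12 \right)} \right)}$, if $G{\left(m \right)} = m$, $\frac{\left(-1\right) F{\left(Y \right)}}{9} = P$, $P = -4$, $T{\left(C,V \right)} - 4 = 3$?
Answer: $26 + \sqrt{26} \approx 31.099$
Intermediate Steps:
$T{\left(C,V \right)} = 7$ ($T{\left(C,V \right)} = 4 + 3 = 7$)
$F{\left(Y \right)} = 36$ ($F{\left(Y \right)} = \left(-9\right) \left(-4\right) = 36$)
$b = 3 \sqrt{3}$ ($b = 3 \sqrt{3 + 0} = 3 \sqrt{3} \approx 5.1962$)
$h{\left(a \right)} = 26$ ($h{\left(a \right)} = -4 + 30 = 26$)
$J{\left(q \right)} = \sqrt{19 + q}$
$h{\left(F{\left(-3 + 3 \right)} b \right)} + J{\left(T{\left(-10,-12 \right)} \right)} = 26 + \sqrt{19 + 7} = 26 + \sqrt{26}$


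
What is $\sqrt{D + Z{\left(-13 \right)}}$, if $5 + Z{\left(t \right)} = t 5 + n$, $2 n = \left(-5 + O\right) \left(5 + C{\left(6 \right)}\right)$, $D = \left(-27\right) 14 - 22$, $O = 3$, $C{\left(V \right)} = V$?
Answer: $i \sqrt{481} \approx 21.932 i$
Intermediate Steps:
$D = -400$ ($D = -378 - 22 = -400$)
$n = -11$ ($n = \frac{\left(-5 + 3\right) \left(5 + 6\right)}{2} = \frac{\left(-2\right) 11}{2} = \frac{1}{2} \left(-22\right) = -11$)
$Z{\left(t \right)} = -16 + 5 t$ ($Z{\left(t \right)} = -5 + \left(t 5 - 11\right) = -5 + \left(5 t - 11\right) = -5 + \left(-11 + 5 t\right) = -16 + 5 t$)
$\sqrt{D + Z{\left(-13 \right)}} = \sqrt{-400 + \left(-16 + 5 \left(-13\right)\right)} = \sqrt{-400 - 81} = \sqrt{-481} = i \sqrt{481}$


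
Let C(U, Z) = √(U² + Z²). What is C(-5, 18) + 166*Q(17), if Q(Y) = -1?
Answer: -166 + √349 ≈ -147.32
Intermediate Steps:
C(-5, 18) + 166*Q(17) = √((-5)² + 18²) + 166*(-1) = √(25 + 324) - 166 = √349 - 166 = -166 + √349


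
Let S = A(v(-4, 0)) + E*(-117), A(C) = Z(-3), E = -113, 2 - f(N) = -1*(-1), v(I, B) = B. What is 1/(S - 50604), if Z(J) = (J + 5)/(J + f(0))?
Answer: -1/37384 ≈ -2.6749e-5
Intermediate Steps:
f(N) = 1 (f(N) = 2 - (-1)*(-1) = 2 - 1*1 = 2 - 1 = 1)
Z(J) = (5 + J)/(1 + J) (Z(J) = (J + 5)/(J + 1) = (5 + J)/(1 + J))
A(C) = -1 (A(C) = (5 - 3)/(1 - 3) = 2/(-2) = -1/2*2 = -1)
S = 13220 (S = -1 - 113*(-117) = -1 + 13221 = 13220)
1/(S - 50604) = 1/(13220 - 50604) = 1/(-37384) = -1/37384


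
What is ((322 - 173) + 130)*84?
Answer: 23436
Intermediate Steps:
((322 - 173) + 130)*84 = (149 + 130)*84 = 279*84 = 23436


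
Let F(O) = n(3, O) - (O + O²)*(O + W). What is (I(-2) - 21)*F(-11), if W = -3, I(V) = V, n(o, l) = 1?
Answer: -35443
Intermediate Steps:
F(O) = 1 - (-3 + O)*(O + O²) (F(O) = 1 - (O + O²)*(O - 3) = 1 - (O + O²)*(-3 + O) = 1 - (-3 + O)*(O + O²))
(I(-2) - 21)*F(-11) = (-2 - 21)*(1 - 1*(-11)³ + 2*(-11)² + 3*(-11)) = -23*(1 - 1*(-1331) + 2*121 - 33) = -23*(1 + 1331 + 242 - 33) = -23*1541 = -35443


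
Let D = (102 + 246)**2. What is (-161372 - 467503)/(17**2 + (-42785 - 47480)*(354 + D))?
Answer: 628875/10963406081 ≈ 5.7361e-5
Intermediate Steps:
D = 121104 (D = 348**2 = 121104)
(-161372 - 467503)/(17**2 + (-42785 - 47480)*(354 + D)) = (-161372 - 467503)/(17**2 + (-42785 - 47480)*(354 + 121104)) = -628875/(289 - 90265*121458) = -628875/(289 - 10963406370) = -628875/(-10963406081) = -628875*(-1/10963406081) = 628875/10963406081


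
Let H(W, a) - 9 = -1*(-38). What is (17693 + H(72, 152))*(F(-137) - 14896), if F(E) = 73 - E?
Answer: -260529640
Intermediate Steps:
H(W, a) = 47 (H(W, a) = 9 - 1*(-38) = 9 + 38 = 47)
(17693 + H(72, 152))*(F(-137) - 14896) = (17693 + 47)*((73 - 1*(-137)) - 14896) = 17740*((73 + 137) - 14896) = 17740*(210 - 14896) = 17740*(-14686) = -260529640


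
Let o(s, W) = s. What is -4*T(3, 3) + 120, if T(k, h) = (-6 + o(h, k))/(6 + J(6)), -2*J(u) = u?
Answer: 124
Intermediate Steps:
J(u) = -u/2
T(k, h) = -2 + h/3 (T(k, h) = (-6 + h)/(6 - 1/2*6) = (-6 + h)/(6 - 3) = (-6 + h)/3 = (-6 + h)*(1/3) = -2 + h/3)
-4*T(3, 3) + 120 = -4*(-2 + (1/3)*3) + 120 = -4*(-2 + 1) + 120 = -4*(-1) + 120 = 4 + 120 = 124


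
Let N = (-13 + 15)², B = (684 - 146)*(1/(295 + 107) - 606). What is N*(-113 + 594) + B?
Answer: -65144635/201 ≈ -3.2410e+5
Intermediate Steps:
B = -65531359/201 (B = 538*(1/402 - 606) = 538*(-243611/402) = -65531359/201 ≈ -3.2603e+5)
N = 4 (N = 2² = 4)
N*(-113 + 594) + B = 4*(-113 + 594) - 65531359/201 = 4*481 - 65531359/201 = 1924 - 65531359/201 = -65144635/201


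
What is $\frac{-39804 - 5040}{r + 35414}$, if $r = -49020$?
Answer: $\frac{22422}{6803} \approx 3.2959$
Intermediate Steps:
$\frac{-39804 - 5040}{r + 35414} = \frac{-39804 - 5040}{-49020 + 35414} = - \frac{44844}{-13606} = \left(-44844\right) \left(- \frac{1}{13606}\right) = \frac{22422}{6803}$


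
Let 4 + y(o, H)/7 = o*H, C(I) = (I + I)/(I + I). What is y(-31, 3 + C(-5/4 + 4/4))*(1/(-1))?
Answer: 896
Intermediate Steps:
C(I) = 1 (C(I) = (2*I)/((2*I)) = (2*I)*(1/(2*I)) = 1)
y(o, H) = -28 + 7*H*o (y(o, H) = -28 + 7*(o*H) = -28 + 7*(H*o) = -28 + 7*H*o)
y(-31, 3 + C(-5/4 + 4/4))*(1/(-1)) = (-28 + 7*(3 + 1)*(-31))*(1/(-1)) = (-28 + 7*4*(-31))*(1*(-1)) = (-28 - 868)*(-1) = -896*(-1) = 896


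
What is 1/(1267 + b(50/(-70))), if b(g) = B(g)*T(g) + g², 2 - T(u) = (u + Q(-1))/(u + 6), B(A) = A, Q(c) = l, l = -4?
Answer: 1813/2294251 ≈ 0.00079024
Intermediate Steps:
Q(c) = -4
T(u) = 2 - (-4 + u)/(6 + u) (T(u) = 2 - (u - 4)/(u + 6) = 2 - (-4 + u)/(6 + u))
b(g) = g² + g*(16 + g)/(6 + g) (b(g) = g*((16 + g)/(6 + g)) + g² = g*(16 + g)/(6 + g) + g² = g² + g*(16 + g)/(6 + g))
1/(1267 + b(50/(-70))) = 1/(1267 + (50/(-70))*(16 + 50/(-70) + (50/(-70))*(6 + 50/(-70)))/(6 + 50/(-70))) = 1/(1267 + (50*(-1/70))*(16 + 50*(-1/70) + (50*(-1/70))*(6 + 50*(-1/70)))/(6 + 50*(-1/70))) = 1/(1267 - 5*(16 - 5/7 - 5*(6 - 5/7)/7)/(7*(6 - 5/7))) = 1/(1267 - 5*(16 - 5/7 - 5/7*37/7)/(7*37/7)) = 1/(1267 - 5/7*7/37*(16 - 5/7 - 185/49)) = 1/(1267 - 5/7*7/37*564/49) = 1/(1267 - 2820/1813) = 1/(2294251/1813) = 1813/2294251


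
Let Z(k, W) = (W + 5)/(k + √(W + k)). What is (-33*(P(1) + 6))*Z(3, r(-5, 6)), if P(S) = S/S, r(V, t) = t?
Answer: -847/2 ≈ -423.50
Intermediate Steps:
P(S) = 1
Z(k, W) = (5 + W)/(k + √(W + k))
(-33*(P(1) + 6))*Z(3, r(-5, 6)) = (-33*(1 + 6))*((5 + 6)/(3 + √(6 + 3))) = (-33*7)*(11/(3 + √9)) = -231*11/(3 + 3) = -231*11/6 = -847/2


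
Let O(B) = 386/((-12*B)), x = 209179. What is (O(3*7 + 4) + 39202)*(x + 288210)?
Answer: 2924700540623/150 ≈ 1.9498e+10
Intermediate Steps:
O(B) = -193/(6*B) (O(B) = 386*(-1/(12*B)) = -193/(6*B))
(O(3*7 + 4) + 39202)*(x + 288210) = (-193/(6*(3*7 + 4)) + 39202)*(209179 + 288210) = (-193/(6*(21 + 4)) + 39202)*497389 = (-193/6/25 + 39202)*497389 = (-193/6*1/25 + 39202)*497389 = (-193/150 + 39202)*497389 = (5880107/150)*497389 = 2924700540623/150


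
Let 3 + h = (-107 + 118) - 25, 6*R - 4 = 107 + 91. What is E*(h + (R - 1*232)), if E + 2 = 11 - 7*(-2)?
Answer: -14858/3 ≈ -4952.7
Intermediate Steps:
R = 101/3 (R = 2/3 + (107 + 91)/6 = 2/3 + (1/6)*198 = 2/3 + 33 = 101/3 ≈ 33.667)
E = 23 (E = -2 + (11 - 7*(-2)) = -2 + (11 + 14) = -2 + 25 = 23)
h = -17 (h = -3 + ((-107 + 118) - 25) = -3 + (11 - 25) = -3 - 14 = -17)
E*(h + (R - 1*232)) = 23*(-17 + (101/3 - 1*232)) = 23*(-17 + (101/3 - 232)) = 23*(-17 - 595/3) = 23*(-646/3) = -14858/3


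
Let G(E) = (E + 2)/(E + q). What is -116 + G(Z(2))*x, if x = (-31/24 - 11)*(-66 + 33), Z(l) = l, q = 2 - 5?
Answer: -3477/2 ≈ -1738.5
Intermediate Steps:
q = -3
x = 3245/8 (x = (-31*1/24 - 11)*(-33) = (-31/24 - 11)*(-33) = -295/24*(-33) = 3245/8 ≈ 405.63)
G(E) = (2 + E)/(-3 + E) (G(E) = (E + 2)/(E - 3) = (2 + E)/(-3 + E))
-116 + G(Z(2))*x = -116 + ((2 + 2)/(-3 + 2))*(3245/8) = -116 + (4/(-1))*(3245/8) = -116 - 1*4*(3245/8) = -116 - 4*3245/8 = -116 - 3245/2 = -3477/2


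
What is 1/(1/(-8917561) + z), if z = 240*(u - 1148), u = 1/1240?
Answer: -276444391/76165905102985 ≈ -3.6295e-6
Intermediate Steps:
u = 1/1240 ≈ 0.00080645
z = -8541114/31 (z = 240*(1/1240 - 1148) = 240*(-1423519/1240) = -8541114/31 ≈ -2.7552e+5)
1/(1/(-8917561) + z) = 1/(1/(-8917561) - 8541114/31) = 1/(-1/8917561 - 8541114/31) = 1/(-76165905102985/276444391) = -276444391/76165905102985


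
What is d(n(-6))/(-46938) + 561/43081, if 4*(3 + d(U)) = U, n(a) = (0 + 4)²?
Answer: 26289137/2022135978 ≈ 0.013001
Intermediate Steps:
n(a) = 16 (n(a) = 4² = 16)
d(U) = -3 + U/4
d(n(-6))/(-46938) + 561/43081 = (-3 + (¼)*16)/(-46938) + 561/43081 = (-3 + 4)*(-1/46938) + 561*(1/43081) = 1*(-1/46938) + 561/43081 = -1/46938 + 561/43081 = 26289137/2022135978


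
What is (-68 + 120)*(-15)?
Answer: -780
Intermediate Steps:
(-68 + 120)*(-15) = 52*(-15) = -780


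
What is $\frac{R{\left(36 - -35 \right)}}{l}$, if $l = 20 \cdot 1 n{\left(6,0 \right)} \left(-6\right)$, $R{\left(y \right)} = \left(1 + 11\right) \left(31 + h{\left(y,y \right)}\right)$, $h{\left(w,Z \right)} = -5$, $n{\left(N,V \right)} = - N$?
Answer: $\frac{13}{30} \approx 0.43333$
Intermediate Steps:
$R{\left(y \right)} = 312$ ($R{\left(y \right)} = \left(1 + 11\right) \left(31 - 5\right) = 12 \cdot 26 = 312$)
$l = 720$ ($l = 20 \cdot 1 \left(\left(-1\right) 6\right) \left(-6\right) = 20 \cdot 1 \left(-6\right) \left(-6\right) = 20 \left(-6\right) \left(-6\right) = \left(-120\right) \left(-6\right) = 720$)
$\frac{R{\left(36 - -35 \right)}}{l} = \frac{312}{720} = 312 \cdot \frac{1}{720} = \frac{13}{30}$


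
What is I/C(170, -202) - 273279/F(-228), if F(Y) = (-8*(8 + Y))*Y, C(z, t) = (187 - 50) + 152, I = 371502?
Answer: 49718433397/38656640 ≈ 1286.2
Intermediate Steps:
C(z, t) = 289 (C(z, t) = 137 + 152 = 289)
F(Y) = Y*(-64 - 8*Y) (F(Y) = (-64 - 8*Y)*Y = Y*(-64 - 8*Y))
I/C(170, -202) - 273279/F(-228) = 371502/289 - 273279*1/(1824*(8 - 228)) = 371502*(1/289) - 273279/((-8*(-228)*(-220))) = 371502/289 - 273279/(-401280) = 371502/289 - 273279*(-1/401280) = 371502/289 + 91093/133760 = 49718433397/38656640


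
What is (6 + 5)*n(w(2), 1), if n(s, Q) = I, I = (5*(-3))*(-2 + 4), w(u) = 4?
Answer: -330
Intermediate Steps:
I = -30 (I = -15*2 = -30)
n(s, Q) = -30
(6 + 5)*n(w(2), 1) = (6 + 5)*(-30) = 11*(-30) = -330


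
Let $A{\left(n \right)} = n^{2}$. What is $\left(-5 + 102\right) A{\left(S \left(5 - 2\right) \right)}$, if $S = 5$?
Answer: $21825$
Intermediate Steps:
$\left(-5 + 102\right) A{\left(S \left(5 - 2\right) \right)} = \left(-5 + 102\right) \left(5 \left(5 - 2\right)\right)^{2} = 97 \left(5 \cdot 3\right)^{2} = 97 \cdot 15^{2} = 97 \cdot 225 = 21825$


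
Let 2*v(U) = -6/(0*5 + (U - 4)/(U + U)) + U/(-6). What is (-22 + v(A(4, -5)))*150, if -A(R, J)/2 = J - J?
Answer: -3300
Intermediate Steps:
A(R, J) = 0 (A(R, J) = -2*(J - J) = -2*0 = 0)
v(U) = -U/12 - 6*U/(-4 + U) (v(U) = (-6/(0*5 + (U - 4)/(U + U)) + U/(-6))/2 = (-6/(0 + (-4 + U)/((2*U))) + U*(-1/6))/2 = (-6/(0 + (-4 + U)*(1/(2*U))) - U/6)/2 = (-6/(0 + (-4 + U)/(2*U)) - U/6)/2 = (-6*2*U/(-4 + U) - U/6)/2 = (-12*U/(-4 + U) - U/6)/2 = (-U/6 - 12*U/(-4 + U))/2 = -U/12 - 6*U/(-4 + U))
(-22 + v(A(4, -5)))*150 = (-22 - 1*0*(68 + 0)/(-48 + 12*0))*150 = (-22 - 1*0*68/(-48 + 0))*150 = (-22 - 1*0*68/(-48))*150 = (-22 - 1*0*(-1/48)*68)*150 = (-22 + 0)*150 = -22*150 = -3300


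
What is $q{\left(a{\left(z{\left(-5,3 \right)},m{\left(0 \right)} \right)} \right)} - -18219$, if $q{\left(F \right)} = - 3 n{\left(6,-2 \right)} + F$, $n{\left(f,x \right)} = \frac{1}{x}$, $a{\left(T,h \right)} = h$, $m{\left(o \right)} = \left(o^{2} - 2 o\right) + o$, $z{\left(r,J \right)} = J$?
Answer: $\frac{36441}{2} \approx 18221.0$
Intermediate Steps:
$m{\left(o \right)} = o^{2} - o$
$q{\left(F \right)} = \frac{3}{2} + F$ ($q{\left(F \right)} = - \frac{3}{-2} + F = \left(-3\right) \left(- \frac{1}{2}\right) + F = \frac{3}{2} + F$)
$q{\left(a{\left(z{\left(-5,3 \right)},m{\left(0 \right)} \right)} \right)} - -18219 = \left(\frac{3}{2} + 0 \left(-1 + 0\right)\right) - -18219 = \left(\frac{3}{2} + 0 \left(-1\right)\right) + 18219 = \left(\frac{3}{2} + 0\right) + 18219 = \frac{3}{2} + 18219 = \frac{36441}{2}$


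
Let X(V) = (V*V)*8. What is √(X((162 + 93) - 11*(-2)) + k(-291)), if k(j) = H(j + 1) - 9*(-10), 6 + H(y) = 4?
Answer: 4*√38370 ≈ 783.53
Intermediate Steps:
H(y) = -2 (H(y) = -6 + 4 = -2)
X(V) = 8*V² (X(V) = V²*8 = 8*V²)
k(j) = 88 (k(j) = -2 - 9*(-10) = -2 + 90 = 88)
√(X((162 + 93) - 11*(-2)) + k(-291)) = √(8*((162 + 93) - 11*(-2))² + 88) = √(8*(255 + 22)² + 88) = √(8*277² + 88) = √(8*76729 + 88) = √(613832 + 88) = √613920 = 4*√38370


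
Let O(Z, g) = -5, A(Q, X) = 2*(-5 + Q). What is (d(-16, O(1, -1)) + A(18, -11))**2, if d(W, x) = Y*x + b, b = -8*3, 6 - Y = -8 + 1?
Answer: 3969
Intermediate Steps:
A(Q, X) = -10 + 2*Q
Y = 13 (Y = 6 - (-8 + 1) = 6 - 1*(-7) = 6 + 7 = 13)
b = -24
d(W, x) = -24 + 13*x (d(W, x) = 13*x - 24 = -24 + 13*x)
(d(-16, O(1, -1)) + A(18, -11))**2 = ((-24 + 13*(-5)) + (-10 + 2*18))**2 = ((-24 - 65) + (-10 + 36))**2 = (-89 + 26)**2 = (-63)**2 = 3969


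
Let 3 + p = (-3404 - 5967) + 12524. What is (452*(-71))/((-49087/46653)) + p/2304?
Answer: 191648663953/6283136 ≈ 30502.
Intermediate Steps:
p = 3150 (p = -3 + ((-3404 - 5967) + 12524) = -3 + (-9371 + 12524) = -3 + 3153 = 3150)
(452*(-71))/((-49087/46653)) + p/2304 = (452*(-71))/((-49087/46653)) + 3150/2304 = -32092/((-49087*1/46653)) + 3150*(1/2304) = -32092/(-49087/46653) + 175/128 = -32092*(-46653/49087) + 175/128 = 1497188076/49087 + 175/128 = 191648663953/6283136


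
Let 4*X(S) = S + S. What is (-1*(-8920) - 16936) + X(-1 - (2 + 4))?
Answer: -16039/2 ≈ -8019.5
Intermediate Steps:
X(S) = S/2 (X(S) = (S + S)/4 = (2*S)/4 = S/2)
(-1*(-8920) - 16936) + X(-1 - (2 + 4)) = (-1*(-8920) - 16936) + (-1 - (2 + 4))/2 = (8920 - 16936) + (-1 - 1*6)/2 = -8016 + (-1 - 6)/2 = -8016 + (1/2)*(-7) = -8016 - 7/2 = -16039/2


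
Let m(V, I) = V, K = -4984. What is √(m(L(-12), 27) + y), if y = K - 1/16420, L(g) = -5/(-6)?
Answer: I*√3022972815795/24630 ≈ 70.592*I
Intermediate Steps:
L(g) = ⅚ (L(g) = -5*(-⅙) = ⅚)
y = -81837281/16420 (y = -4984 - 1/16420 = -81837281/16420 ≈ -4984.0)
√(m(L(-12), 27) + y) = √(⅚ - 81837281/16420) = √(-245470793/49260) = I*√3022972815795/24630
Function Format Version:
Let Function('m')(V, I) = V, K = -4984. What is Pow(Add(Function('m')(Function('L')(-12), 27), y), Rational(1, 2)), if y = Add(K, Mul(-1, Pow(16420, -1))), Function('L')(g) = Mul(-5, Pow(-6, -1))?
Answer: Mul(Rational(1, 24630), I, Pow(3022972815795, Rational(1, 2))) ≈ Mul(70.592, I)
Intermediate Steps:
Function('L')(g) = Rational(5, 6) (Function('L')(g) = Mul(-5, Rational(-1, 6)) = Rational(5, 6))
y = Rational(-81837281, 16420) (y = Add(-4984, Mul(-1, Pow(16420, -1))) = Add(-4984, Mul(-1, Rational(1, 16420))) = Add(-4984, Rational(-1, 16420)) = Rational(-81837281, 16420) ≈ -4984.0)
Pow(Add(Function('m')(Function('L')(-12), 27), y), Rational(1, 2)) = Pow(Add(Rational(5, 6), Rational(-81837281, 16420)), Rational(1, 2)) = Pow(Rational(-245470793, 49260), Rational(1, 2)) = Mul(Rational(1, 24630), I, Pow(3022972815795, Rational(1, 2)))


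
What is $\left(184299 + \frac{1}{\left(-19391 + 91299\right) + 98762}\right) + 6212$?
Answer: $\frac{32514512371}{170670} \approx 1.9051 \cdot 10^{5}$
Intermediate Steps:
$\left(184299 + \frac{1}{\left(-19391 + 91299\right) + 98762}\right) + 6212 = \left(184299 + \frac{1}{71908 + 98762}\right) + 6212 = \left(184299 + \frac{1}{170670}\right) + 6212 = \frac{31454310331}{170670} + 6212 = \frac{32514512371}{170670}$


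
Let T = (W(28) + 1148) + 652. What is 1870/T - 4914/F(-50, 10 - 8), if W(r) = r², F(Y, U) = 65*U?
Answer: -14089/380 ≈ -37.076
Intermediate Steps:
T = 2584 (T = (28² + 1148) + 652 = (784 + 1148) + 652 = 1932 + 652 = 2584)
1870/T - 4914/F(-50, 10 - 8) = 1870/2584 - 4914*1/(65*(10 - 8)) = 1870*(1/2584) - 4914/(65*2) = 55/76 - 4914/130 = 55/76 - 4914*1/130 = 55/76 - 189/5 = -14089/380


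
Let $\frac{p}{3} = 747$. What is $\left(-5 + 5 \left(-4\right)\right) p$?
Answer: $-56025$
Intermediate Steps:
$p = 2241$ ($p = 3 \cdot 747 = 2241$)
$\left(-5 + 5 \left(-4\right)\right) p = \left(-5 + 5 \left(-4\right)\right) 2241 = \left(-5 - 20\right) 2241 = \left(-25\right) 2241 = -56025$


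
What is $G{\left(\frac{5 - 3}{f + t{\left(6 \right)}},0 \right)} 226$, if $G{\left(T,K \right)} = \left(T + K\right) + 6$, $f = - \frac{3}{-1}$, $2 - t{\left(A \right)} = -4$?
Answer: $\frac{12656}{9} \approx 1406.2$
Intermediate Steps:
$t{\left(A \right)} = 6$ ($t{\left(A \right)} = 2 - -4 = 2 + 4 = 6$)
$f = 3$ ($f = \left(-3\right) \left(-1\right) = 3$)
$G{\left(T,K \right)} = 6 + K + T$ ($G{\left(T,K \right)} = \left(K + T\right) + 6 = 6 + K + T$)
$G{\left(\frac{5 - 3}{f + t{\left(6 \right)}},0 \right)} 226 = \left(6 + 0 + \frac{5 - 3}{3 + 6}\right) 226 = \left(6 + 0 + \frac{2}{9}\right) 226 = \frac{56}{9} \cdot 226 = \frac{12656}{9}$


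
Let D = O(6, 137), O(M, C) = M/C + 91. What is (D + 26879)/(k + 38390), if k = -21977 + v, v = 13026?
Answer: 410544/448127 ≈ 0.91613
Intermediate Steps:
O(M, C) = 91 + M/C (O(M, C) = M/C + 91 = 91 + M/C)
D = 12473/137 (D = 91 + 6/137 = 12473/137 ≈ 91.044)
k = -8951 (k = -21977 + 13026 = -8951)
(D + 26879)/(k + 38390) = (12473/137 + 26879)/(-8951 + 38390) = (3694896/137)/29439 = (3694896/137)*(1/29439) = 410544/448127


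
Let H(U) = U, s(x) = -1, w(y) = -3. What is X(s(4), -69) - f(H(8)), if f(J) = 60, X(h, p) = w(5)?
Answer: -63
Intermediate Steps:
X(h, p) = -3
X(s(4), -69) - f(H(8)) = -3 - 1*60 = -3 - 60 = -63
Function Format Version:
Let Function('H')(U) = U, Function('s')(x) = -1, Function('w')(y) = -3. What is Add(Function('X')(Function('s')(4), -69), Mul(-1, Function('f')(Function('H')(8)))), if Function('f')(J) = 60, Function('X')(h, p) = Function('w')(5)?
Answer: -63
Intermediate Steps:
Function('X')(h, p) = -3
Add(Function('X')(Function('s')(4), -69), Mul(-1, Function('f')(Function('H')(8)))) = Add(-3, Mul(-1, 60)) = Add(-3, -60) = -63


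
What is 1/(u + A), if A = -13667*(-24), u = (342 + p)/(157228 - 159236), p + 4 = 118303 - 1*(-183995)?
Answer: 502/164584357 ≈ 3.0501e-6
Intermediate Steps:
p = 302294 (p = -4 + (118303 - 1*(-183995)) = -4 + (118303 + 183995) = -4 + 302298 = 302294)
u = -75659/502 (u = (342 + 302294)/(157228 - 159236) = 302636/(-2008) = 302636*(-1/2008) = -75659/502 ≈ -150.72)
A = 328008
1/(u + A) = 1/(-75659/502 + 328008) = 1/(164584357/502) = 502/164584357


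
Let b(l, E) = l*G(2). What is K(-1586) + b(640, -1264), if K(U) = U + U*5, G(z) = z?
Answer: -8236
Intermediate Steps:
K(U) = 6*U (K(U) = U + 5*U = 6*U)
b(l, E) = 2*l (b(l, E) = l*2 = 2*l)
K(-1586) + b(640, -1264) = 6*(-1586) + 2*640 = -9516 + 1280 = -8236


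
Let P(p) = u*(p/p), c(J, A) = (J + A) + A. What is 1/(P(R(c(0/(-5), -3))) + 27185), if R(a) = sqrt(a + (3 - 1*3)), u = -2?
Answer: 1/27183 ≈ 3.6788e-5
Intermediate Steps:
c(J, A) = J + 2*A (c(J, A) = (A + J) + A = J + 2*A)
R(a) = sqrt(a) (R(a) = sqrt(a + (3 - 3)) = sqrt(a + 0) = sqrt(a))
P(p) = -2 (P(p) = -2*p/p = -2*1 = -2)
1/(P(R(c(0/(-5), -3))) + 27185) = 1/(-2 + 27185) = 1/27183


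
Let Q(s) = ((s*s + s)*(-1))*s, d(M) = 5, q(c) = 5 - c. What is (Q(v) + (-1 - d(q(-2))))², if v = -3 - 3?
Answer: 30276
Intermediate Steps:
v = -6
Q(s) = s*(-s - s²) (Q(s) = ((s² + s)*(-1))*s = ((s + s²)*(-1))*s = (-s - s²)*s = s*(-s - s²))
(Q(v) + (-1 - d(q(-2))))² = ((-6)²*(-1 - 1*(-6)) + (-1 - 1*5))² = (36*(-1 + 6) + (-1 - 5))² = (36*5 - 6)² = (180 - 6)² = 174² = 30276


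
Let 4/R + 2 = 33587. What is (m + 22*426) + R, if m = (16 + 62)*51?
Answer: 448359754/33585 ≈ 13350.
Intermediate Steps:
R = 4/33585 (R = 4/(-2 + 33587) = 4/33585 ≈ 0.00011910)
m = 3978 (m = 78*51 = 3978)
(m + 22*426) + R = (3978 + 22*426) + 4/33585 = (3978 + 9372) + 4/33585 = 13350 + 4/33585 = 448359754/33585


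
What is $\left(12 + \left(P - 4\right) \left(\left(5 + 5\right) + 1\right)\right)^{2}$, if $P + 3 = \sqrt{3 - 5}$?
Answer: $3983 - 1430 i \sqrt{2} \approx 3983.0 - 2022.3 i$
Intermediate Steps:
$P = -3 + i \sqrt{2}$ ($P = -3 + \sqrt{3 - 5} = -3 + \sqrt{-2} = -3 + i \sqrt{2} \approx -3.0 + 1.4142 i$)
$\left(12 + \left(P - 4\right) \left(\left(5 + 5\right) + 1\right)\right)^{2} = \left(12 + \left(\left(-3 + i \sqrt{2}\right) - 4\right) \left(\left(5 + 5\right) + 1\right)\right)^{2} = \left(12 + \left(-7 + i \sqrt{2}\right) \left(10 + 1\right)\right)^{2} = \left(12 + \left(-7 + i \sqrt{2}\right) 11\right)^{2} = \left(12 - \left(77 - 11 i \sqrt{2}\right)\right)^{2} = \left(-65 + 11 i \sqrt{2}\right)^{2}$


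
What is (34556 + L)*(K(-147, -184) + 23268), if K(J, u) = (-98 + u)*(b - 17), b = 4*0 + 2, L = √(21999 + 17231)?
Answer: 950220888 + 27498*√39230 ≈ 9.5567e+8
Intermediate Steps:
L = √39230 ≈ 198.07
b = 2 (b = 0 + 2 = 2)
K(J, u) = 1470 - 15*u (K(J, u) = (-98 + u)*(2 - 17) = (-98 + u)*(-15) = 1470 - 15*u)
(34556 + L)*(K(-147, -184) + 23268) = (34556 + √39230)*((1470 - 15*(-184)) + 23268) = (34556 + √39230)*((1470 + 2760) + 23268) = (34556 + √39230)*(4230 + 23268) = (34556 + √39230)*27498 = 950220888 + 27498*√39230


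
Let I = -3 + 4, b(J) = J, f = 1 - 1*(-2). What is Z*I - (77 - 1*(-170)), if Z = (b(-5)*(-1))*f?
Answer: -232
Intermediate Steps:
f = 3 (f = 1 + 2 = 3)
Z = 15 (Z = -5*(-1)*3 = 5*3 = 15)
I = 1
Z*I - (77 - 1*(-170)) = 15*1 - (77 - 1*(-170)) = 15 - (77 + 170) = 15 - 1*247 = 15 - 247 = -232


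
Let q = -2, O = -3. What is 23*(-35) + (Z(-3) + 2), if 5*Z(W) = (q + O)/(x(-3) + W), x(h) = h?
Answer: -4817/6 ≈ -802.83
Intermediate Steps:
Z(W) = -1/(-3 + W) (Z(W) = ((-2 - 3)/(-3 + W))/5 = (-5/(-3 + W))/5 = -1/(-3 + W))
23*(-35) + (Z(-3) + 2) = 23*(-35) + (-1/(-3 - 3) + 2) = -805 + (-1/(-6) + 2) = -805 + (-1*(-1/6) + 2) = -805 + (1/6 + 2) = -805 + 13/6 = -4817/6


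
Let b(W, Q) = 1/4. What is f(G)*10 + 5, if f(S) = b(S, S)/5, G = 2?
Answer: 11/2 ≈ 5.5000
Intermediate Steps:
b(W, Q) = ¼ (b(W, Q) = 1*(¼) = ¼)
f(S) = 1/20 (f(S) = (¼)/5 = (¼)*(⅕) = 1/20)
f(G)*10 + 5 = (1/20)*10 + 5 = ½ + 5 = 11/2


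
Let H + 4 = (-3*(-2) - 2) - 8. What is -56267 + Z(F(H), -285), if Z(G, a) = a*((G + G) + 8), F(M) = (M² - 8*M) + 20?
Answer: -142907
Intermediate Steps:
H = -8 (H = -4 + ((-3*(-2) - 2) - 8) = -4 + ((6 - 2) - 8) = -4 + (4 - 8) = -4 - 4 = -8)
F(M) = 20 + M² - 8*M
Z(G, a) = a*(8 + 2*G) (Z(G, a) = a*(2*G + 8) = a*(8 + 2*G))
-56267 + Z(F(H), -285) = -56267 + 2*(-285)*(4 + (20 + (-8)² - 8*(-8))) = -56267 + 2*(-285)*(4 + (20 + 64 + 64)) = -56267 + 2*(-285)*(4 + 148) = -56267 + 2*(-285)*152 = -56267 - 86640 = -142907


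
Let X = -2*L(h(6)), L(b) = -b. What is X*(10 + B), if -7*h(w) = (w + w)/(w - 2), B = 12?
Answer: -132/7 ≈ -18.857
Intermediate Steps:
h(w) = -2*w/(7*(-2 + w)) (h(w) = -(w + w)/(7*(w - 2)) = -2*w/(7*(-2 + w)))
X = -6/7 (X = -(-2)*(-2*6/(-14 + 7*6)) = -(-2)*(-2*6/(-14 + 42)) = -(-2)*(-2*6/28) = -(-2)*(-2*6*1/28) = -(-2)*(-3)/7 = -2*3/7 = -6/7 ≈ -0.85714)
X*(10 + B) = -6*(10 + 12)/7 = -6/7*22 = -132/7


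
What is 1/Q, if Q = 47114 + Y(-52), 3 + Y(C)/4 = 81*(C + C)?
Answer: 1/13406 ≈ 7.4593e-5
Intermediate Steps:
Y(C) = -12 + 648*C (Y(C) = -12 + 4*(81*(C + C)) = -12 + 4*(81*(2*C)) = -12 + 4*(162*C) = -12 + 648*C)
Q = 13406 (Q = 47114 + (-12 + 648*(-52)) = 47114 + (-12 - 33696) = 47114 - 33708 = 13406)
1/Q = 1/13406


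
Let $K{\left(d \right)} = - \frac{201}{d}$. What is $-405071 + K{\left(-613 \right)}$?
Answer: $- \frac{248308322}{613} \approx -4.0507 \cdot 10^{5}$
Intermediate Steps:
$-405071 + K{\left(-613 \right)} = -405071 - \frac{201}{-613} = -405071 - - \frac{201}{613} = -405071 + \frac{201}{613} = - \frac{248308322}{613}$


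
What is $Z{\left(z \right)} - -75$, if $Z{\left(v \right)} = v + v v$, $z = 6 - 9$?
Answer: $81$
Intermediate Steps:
$z = -3$ ($z = 6 - 9 = -3$)
$Z{\left(v \right)} = v + v^{2}$
$Z{\left(z \right)} - -75 = - 3 \left(1 - 3\right) - -75 = \left(-3\right) \left(-2\right) + 75 = 6 + 75 = 81$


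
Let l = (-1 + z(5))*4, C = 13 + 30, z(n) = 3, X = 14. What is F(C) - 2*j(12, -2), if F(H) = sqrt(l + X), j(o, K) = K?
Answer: 4 + sqrt(22) ≈ 8.6904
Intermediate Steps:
C = 43
l = 8 (l = (-1 + 3)*4 = 2*4 = 8)
F(H) = sqrt(22) (F(H) = sqrt(8 + 14) = sqrt(22))
F(C) - 2*j(12, -2) = sqrt(22) - 2*(-2) = sqrt(22) - 1*(-4) = sqrt(22) + 4 = 4 + sqrt(22)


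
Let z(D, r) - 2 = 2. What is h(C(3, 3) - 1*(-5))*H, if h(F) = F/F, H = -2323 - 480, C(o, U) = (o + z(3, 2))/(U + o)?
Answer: -2803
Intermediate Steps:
z(D, r) = 4 (z(D, r) = 2 + 2 = 4)
C(o, U) = (4 + o)/(U + o) (C(o, U) = (o + 4)/(U + o) = (4 + o)/(U + o))
H = -2803
h(F) = 1
h(C(3, 3) - 1*(-5))*H = 1*(-2803) = -2803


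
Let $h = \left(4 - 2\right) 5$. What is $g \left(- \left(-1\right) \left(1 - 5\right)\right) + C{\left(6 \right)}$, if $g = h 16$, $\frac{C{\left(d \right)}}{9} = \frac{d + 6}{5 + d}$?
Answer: $- \frac{6932}{11} \approx -630.18$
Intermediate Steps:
$C{\left(d \right)} = \frac{9 \left(6 + d\right)}{5 + d}$ ($C{\left(d \right)} = 9 \frac{d + 6}{5 + d} = 9 \frac{6 + d}{5 + d} = \frac{9 \left(6 + d\right)}{5 + d}$)
$h = 10$ ($h = 2 \cdot 5 = 10$)
$g = 160$ ($g = 10 \cdot 16 = 160$)
$g \left(- \left(-1\right) \left(1 - 5\right)\right) + C{\left(6 \right)} = 160 \left(- \left(-1\right) \left(1 - 5\right)\right) + \frac{9 \left(6 + 6\right)}{5 + 6} = 160 \left(- \left(-1\right) \left(-4\right)\right) + 9 \cdot \frac{1}{11} \cdot 12 = 160 \left(\left(-1\right) 4\right) + 9 \cdot \frac{1}{11} \cdot 12 = 160 \left(-4\right) + \frac{108}{11} = -640 + \frac{108}{11} = - \frac{6932}{11}$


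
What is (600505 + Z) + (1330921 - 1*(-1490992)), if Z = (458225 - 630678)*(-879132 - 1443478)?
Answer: 400544484748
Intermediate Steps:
Z = 400541062330 (Z = -172453*(-2322610) = 400541062330)
(600505 + Z) + (1330921 - 1*(-1490992)) = (600505 + 400541062330) + (1330921 - 1*(-1490992)) = 400541662835 + (1330921 + 1490992) = 400541662835 + 2821913 = 400544484748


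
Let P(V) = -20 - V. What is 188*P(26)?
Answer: -8648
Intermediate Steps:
188*P(26) = 188*(-20 - 1*26) = 188*(-20 - 26) = 188*(-46) = -8648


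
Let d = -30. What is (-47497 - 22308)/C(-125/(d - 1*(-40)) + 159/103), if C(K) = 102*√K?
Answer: 69805*I*√464942/230214 ≈ 206.75*I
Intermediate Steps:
(-47497 - 22308)/C(-125/(d - 1*(-40)) + 159/103) = (-47497 - 22308)/((102*√(-125/(-30 - 1*(-40)) + 159/103))) = -69805*1/(102*√(-125/(-30 + 40) + 159*(1/103))) = -69805*1/(102*√(-125/10 + 159/103)) = -69805*1/(102*√(-125*⅒ + 159/103)) = -69805*1/(102*√(-25/2 + 159/103)) = -69805*(-I*√464942/230214) = -(-69805)*I*√464942/230214 = 69805*I*√464942/230214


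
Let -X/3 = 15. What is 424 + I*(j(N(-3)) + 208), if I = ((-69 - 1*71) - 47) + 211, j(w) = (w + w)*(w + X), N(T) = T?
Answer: 12328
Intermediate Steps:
X = -45 (X = -3*15 = -45)
j(w) = 2*w*(-45 + w) (j(w) = (w + w)*(w - 45) = (2*w)*(-45 + w) = 2*w*(-45 + w))
I = 24 (I = ((-69 - 71) - 47) + 211 = (-140 - 47) + 211 = -187 + 211 = 24)
424 + I*(j(N(-3)) + 208) = 424 + 24*(2*(-3)*(-45 - 3) + 208) = 424 + 24*(2*(-3)*(-48) + 208) = 424 + 24*(288 + 208) = 424 + 24*496 = 424 + 11904 = 12328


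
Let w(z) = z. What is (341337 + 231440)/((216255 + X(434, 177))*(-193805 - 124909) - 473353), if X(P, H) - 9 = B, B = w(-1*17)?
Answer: -572777/68921419711 ≈ -8.3106e-6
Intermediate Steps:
B = -17 (B = -1*17 = -17)
X(P, H) = -8 (X(P, H) = 9 - 17 = -8)
(341337 + 231440)/((216255 + X(434, 177))*(-193805 - 124909) - 473353) = (341337 + 231440)/((216255 - 8)*(-193805 - 124909) - 473353) = 572777/(216247*(-318714) - 473353) = 572777/(-68920946358 - 473353) = 572777/(-68921419711) = 572777*(-1/68921419711) = -572777/68921419711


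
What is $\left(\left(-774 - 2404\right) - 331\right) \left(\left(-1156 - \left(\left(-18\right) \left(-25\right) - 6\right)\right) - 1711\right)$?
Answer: $11618299$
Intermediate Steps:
$\left(\left(-774 - 2404\right) - 331\right) \left(\left(-1156 - \left(\left(-18\right) \left(-25\right) - 6\right)\right) - 1711\right) = \left(\left(-774 - 2404\right) - 331\right) \left(\left(-1156 - \left(450 - 6\right)\right) - 1711\right) = \left(-3178 - 331\right) \left(\left(-1156 - 444\right) - 1711\right) = - 3509 \left(\left(-1156 - 444\right) - 1711\right) = - 3509 \left(-1600 - 1711\right) = \left(-3509\right) \left(-3311\right) = 11618299$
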